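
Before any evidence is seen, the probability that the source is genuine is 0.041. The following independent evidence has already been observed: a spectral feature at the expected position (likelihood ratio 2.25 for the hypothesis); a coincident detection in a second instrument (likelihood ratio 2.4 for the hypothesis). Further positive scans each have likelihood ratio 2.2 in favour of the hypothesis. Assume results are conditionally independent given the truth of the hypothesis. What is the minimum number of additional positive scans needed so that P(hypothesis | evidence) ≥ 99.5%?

Prior odds = 0.041/0.959 = 41/959.
Combined Bayes factor of the evidence already in hand = 2.25 × 2.4 = 5.4.
Odds after that evidence = (41/959) × 5.4 = 1107/4795.
Target odds = 0.995/0.005 = 199.
Need 2.2ⁿ ≥ 199 ÷ (1107/4795) = 954205/1107.
2.2⁸ = 214358881/390625 falls short of 954205/1107 but 2.2⁹ ≈1207.27 reaches it, so n = 9.

9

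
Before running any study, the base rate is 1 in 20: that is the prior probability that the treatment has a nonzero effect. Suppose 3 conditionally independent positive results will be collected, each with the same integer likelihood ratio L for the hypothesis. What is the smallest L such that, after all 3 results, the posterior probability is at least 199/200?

16

Prior odds = 0.05/0.95 = 1/19.
Target odds = 0.995/0.005 = 199.
Need L³ ≥ 199 ÷ (1/19) = 3781.
15³ = 3375 < 3781 ≤ 4096 = 16³, so L = 16.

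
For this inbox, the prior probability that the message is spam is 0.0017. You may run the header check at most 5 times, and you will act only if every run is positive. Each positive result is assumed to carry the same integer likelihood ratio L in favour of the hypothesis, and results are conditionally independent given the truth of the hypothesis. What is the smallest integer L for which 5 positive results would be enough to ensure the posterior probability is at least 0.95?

7

Prior odds = 0.0017/0.9983 = 17/9983.
Target odds = 0.95/0.05 = 19.
Need L⁵ ≥ 19 ÷ (17/9983) = 189677/17.
6⁵ = 7776 < 189677/17 ≤ 16807 = 7⁵, so L = 7.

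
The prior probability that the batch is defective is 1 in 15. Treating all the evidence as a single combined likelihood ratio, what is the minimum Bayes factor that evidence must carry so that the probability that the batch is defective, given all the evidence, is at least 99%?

1386

Prior odds = (1/15)/(14/15) = 1/14.
Target odds = 0.99/0.01 = 99.
Required Bayes factor = 99 ÷ (1/14) = 1386.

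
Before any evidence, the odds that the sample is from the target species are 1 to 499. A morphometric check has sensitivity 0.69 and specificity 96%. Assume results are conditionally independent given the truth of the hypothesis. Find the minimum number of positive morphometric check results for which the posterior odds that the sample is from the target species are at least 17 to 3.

3

Prior odds = 1/499.
False-positive rate = 1 − 0.96 = 0.04; likelihood ratio of a positive = 0.69/0.04 = 17.25.
Target odds = 17/3.
Need (1/499) × 17.25ⁿ ≥ 17/3, i.e. 17.25ⁿ ≥ 8483/3.
17.25² = 297.5625 falls short of 8483/3 but 17.25³ = 5132.953125 reaches it, so n = 3.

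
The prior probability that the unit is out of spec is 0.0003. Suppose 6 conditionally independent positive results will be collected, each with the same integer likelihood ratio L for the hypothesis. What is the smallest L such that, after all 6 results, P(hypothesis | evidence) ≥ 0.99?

Prior odds = 0.0003/0.9997 = 3/9997.
Target odds = 0.99/0.01 = 99.
Need L⁶ ≥ 99 ÷ (3/9997) = 329901.
8⁶ = 262144 < 329901 ≤ 531441 = 9⁶, so L = 9.

9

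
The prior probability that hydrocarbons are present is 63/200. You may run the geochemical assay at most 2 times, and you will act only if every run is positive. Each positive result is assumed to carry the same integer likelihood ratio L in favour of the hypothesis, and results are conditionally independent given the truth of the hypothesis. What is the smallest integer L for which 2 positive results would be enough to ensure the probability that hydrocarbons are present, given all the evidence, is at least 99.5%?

21

Prior odds = 0.315/0.685 = 63/137.
Target odds = 0.995/0.005 = 199.
Need L² ≥ 199 ÷ (63/137) = 27263/63.
20² = 400 < 27263/63 ≤ 441 = 21², so L = 21.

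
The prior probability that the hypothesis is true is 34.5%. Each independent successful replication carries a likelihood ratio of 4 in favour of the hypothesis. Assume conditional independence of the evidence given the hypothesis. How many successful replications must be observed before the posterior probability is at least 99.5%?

Prior odds = 0.345/0.655 = 69/131.
Likelihood ratio per successful replication = 4.
Target odds: 0.995 ÷ 0.005 = 199.
Require 4ⁿ ≥ 199 ÷ (69/131) = 26069/69.
4⁴ = 256 falls short of 26069/69 but 4⁵ = 1024 reaches it, so n = 5.

5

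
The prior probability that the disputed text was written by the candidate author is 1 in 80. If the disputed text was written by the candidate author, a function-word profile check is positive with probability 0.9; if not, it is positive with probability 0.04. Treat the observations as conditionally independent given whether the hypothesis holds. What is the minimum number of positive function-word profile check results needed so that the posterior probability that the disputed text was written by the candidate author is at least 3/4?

2

Prior odds = 0.0125/0.9875 = 1/79.
Likelihood ratio of a positive = 0.9/0.04 = 22.5.
Target odds: 0.75 ÷ 0.25 = 3.
Need (1/79) × 22.5ⁿ ≥ 3, i.e. 22.5ⁿ ≥ 237.
22.5¹ = 22.5 falls short of 237 but 22.5² = 506.25 reaches it, so n = 2.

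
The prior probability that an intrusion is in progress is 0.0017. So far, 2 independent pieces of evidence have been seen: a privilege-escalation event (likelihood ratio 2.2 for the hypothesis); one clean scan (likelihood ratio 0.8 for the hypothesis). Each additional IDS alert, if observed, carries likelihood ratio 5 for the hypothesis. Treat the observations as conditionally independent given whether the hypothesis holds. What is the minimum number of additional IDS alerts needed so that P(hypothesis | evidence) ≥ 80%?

Prior odds = 0.0017/0.9983 = 17/9983.
Combined Bayes factor of the evidence already in hand = 2.2 × 0.8 = 1.76.
Odds after that evidence = (17/9983) × 1.76 = 748/249575.
Target odds = 0.8/0.2 = 4.
Need 5ⁿ ≥ 4 ÷ (748/249575) = 249575/187.
5⁴ = 625 falls short of 249575/187 but 5⁵ = 3125 reaches it, so n = 5.

5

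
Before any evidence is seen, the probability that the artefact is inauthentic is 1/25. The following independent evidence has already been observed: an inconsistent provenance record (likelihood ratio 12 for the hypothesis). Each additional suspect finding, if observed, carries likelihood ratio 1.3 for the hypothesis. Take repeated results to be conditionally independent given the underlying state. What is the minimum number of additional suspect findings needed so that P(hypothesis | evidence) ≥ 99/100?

21

Prior odds = 0.04/0.96 = 1/24.
Bayes factor of the evidence already in hand = 12.
Odds after that evidence = (1/24) × 12 = 0.5.
Target odds = 0.99/0.01 = 99.
Need 1.3ⁿ ≥ 99 ÷ 0.5 = 198.
1.3²⁰ ≈190.05 falls short of 198 but 1.3²¹ ≈247.065 reaches it, so n = 21.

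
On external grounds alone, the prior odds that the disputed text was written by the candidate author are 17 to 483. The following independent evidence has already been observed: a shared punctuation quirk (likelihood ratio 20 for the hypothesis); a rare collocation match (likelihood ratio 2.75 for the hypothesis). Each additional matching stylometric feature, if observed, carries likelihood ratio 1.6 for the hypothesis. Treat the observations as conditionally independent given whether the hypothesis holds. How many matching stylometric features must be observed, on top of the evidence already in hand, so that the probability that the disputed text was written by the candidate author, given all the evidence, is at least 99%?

Prior odds = 17/483.
Combined Bayes factor of the evidence already in hand = 20 × 2.75 = 55.
Odds after that evidence = (17/483) × 55 = 935/483.
Target odds = 0.99/0.01 = 99.
Need 1.6ⁿ ≥ 99 ÷ (935/483) = 4347/85.
1.6⁸ = 16777216/390625 falls short of 4347/85 but 1.6⁹ = 134217728/1953125 reaches it, so n = 9.

9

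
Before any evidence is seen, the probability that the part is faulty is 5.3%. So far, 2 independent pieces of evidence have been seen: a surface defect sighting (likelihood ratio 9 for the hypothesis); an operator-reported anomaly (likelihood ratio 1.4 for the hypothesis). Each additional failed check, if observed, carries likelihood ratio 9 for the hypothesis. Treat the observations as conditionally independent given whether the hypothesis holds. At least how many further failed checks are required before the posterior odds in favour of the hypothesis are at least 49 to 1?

Prior odds = 0.053/0.947 = 53/947.
Combined Bayes factor of the evidence already in hand = 9 × 1.4 = 12.6.
Odds after that evidence = (53/947) × 12.6 = 3339/4735.
Target odds = 49.
Need 9ⁿ ≥ 49 ÷ (3339/4735) = 33145/477.
9¹ = 9 falls short of 33145/477 but 9² = 81 reaches it, so n = 2.

2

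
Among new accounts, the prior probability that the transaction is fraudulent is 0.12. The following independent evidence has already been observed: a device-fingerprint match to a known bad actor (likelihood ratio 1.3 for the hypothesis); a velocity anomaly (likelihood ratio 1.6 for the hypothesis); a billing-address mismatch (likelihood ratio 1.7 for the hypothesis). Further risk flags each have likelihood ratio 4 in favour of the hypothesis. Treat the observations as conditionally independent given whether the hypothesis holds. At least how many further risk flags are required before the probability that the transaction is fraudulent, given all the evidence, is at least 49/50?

Prior odds = 0.12/0.88 = 3/22.
Combined Bayes factor of the evidence already in hand = 1.3 × 1.6 × 1.7 = 3.536.
Odds after that evidence = (3/22) × 3.536 = 663/1375.
Target odds = 0.98/0.02 = 49.
Need 4ⁿ ≥ 49 ÷ (663/1375) = 67375/663.
4³ = 64 falls short of 67375/663 but 4⁴ = 256 reaches it, so n = 4.

4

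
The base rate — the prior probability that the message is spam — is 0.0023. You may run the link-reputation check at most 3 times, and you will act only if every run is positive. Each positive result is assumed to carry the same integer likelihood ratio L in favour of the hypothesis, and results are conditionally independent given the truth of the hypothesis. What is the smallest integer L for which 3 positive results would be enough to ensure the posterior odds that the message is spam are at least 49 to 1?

28

Prior odds = 0.0023/0.9977 = 23/9977.
Target odds = 49.
Need L³ ≥ 49 ÷ (23/9977) = 488873/23.
27³ = 19683 < 488873/23 ≤ 21952 = 28³, so L = 28.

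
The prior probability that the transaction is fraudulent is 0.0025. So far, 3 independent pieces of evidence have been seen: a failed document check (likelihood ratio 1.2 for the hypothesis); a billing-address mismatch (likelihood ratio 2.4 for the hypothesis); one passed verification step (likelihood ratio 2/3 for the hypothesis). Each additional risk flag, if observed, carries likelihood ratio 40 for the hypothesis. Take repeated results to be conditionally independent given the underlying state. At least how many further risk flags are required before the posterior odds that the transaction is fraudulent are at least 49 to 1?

Prior odds = 0.0025/0.9975 = 1/399.
Combined Bayes factor of the evidence already in hand = 1.2 × 2.4 × (2/3) = 1.92.
Odds after that evidence = (1/399) × 1.92 = 16/3325.
Target odds = 49.
Need 40ⁿ ≥ 49 ÷ (16/3325) = 10182.8125.
40² = 1600 falls short of 10182.8125 but 40³ = 64000 reaches it, so n = 3.

3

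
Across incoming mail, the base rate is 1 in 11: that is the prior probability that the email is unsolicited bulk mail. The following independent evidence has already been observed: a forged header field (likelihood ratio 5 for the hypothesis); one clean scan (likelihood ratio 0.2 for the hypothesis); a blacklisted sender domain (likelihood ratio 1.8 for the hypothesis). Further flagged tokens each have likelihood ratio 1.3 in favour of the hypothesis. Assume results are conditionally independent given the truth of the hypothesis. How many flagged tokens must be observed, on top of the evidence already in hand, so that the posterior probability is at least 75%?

11

Prior odds = (1/11)/(10/11) = 0.1.
Combined Bayes factor of the evidence already in hand = 5 × 0.2 × 1.8 = 1.8.
Odds after that evidence = 0.1 × 1.8 = 0.18.
Target odds = 0.75/0.25 = 3.
Need 1.3ⁿ ≥ 3 ÷ 0.18 = 50/3.
1.3¹⁰ ≈13.7858 falls short of 50/3 but 1.3¹¹ ≈17.9216 reaches it, so n = 11.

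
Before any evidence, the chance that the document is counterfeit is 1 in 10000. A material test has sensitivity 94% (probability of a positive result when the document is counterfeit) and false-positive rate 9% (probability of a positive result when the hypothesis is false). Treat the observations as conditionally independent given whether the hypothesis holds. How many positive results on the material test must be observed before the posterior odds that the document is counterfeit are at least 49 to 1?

Prior odds: 0.0001 ÷ 0.9999 = 1/9999.
Likelihood ratio of a positive result = 0.94/0.09 = 94/9.
Target odds = 49.
Require (94/9)ⁿ ≥ 49 ÷ (1/9999) = 489951.
(94/9)⁵ ≈124287 falls short of 489951 but (94/9)⁶ ≈1.29811e+06 reaches it, so n = 6.

6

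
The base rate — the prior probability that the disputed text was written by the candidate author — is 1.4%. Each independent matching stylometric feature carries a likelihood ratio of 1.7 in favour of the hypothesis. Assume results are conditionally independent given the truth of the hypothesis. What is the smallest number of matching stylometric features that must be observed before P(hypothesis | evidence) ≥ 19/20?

Prior odds = 0.014/0.986 = 7/493.
Likelihood ratio per matching stylometric feature = 1.7.
Target posterior odds = 0.95/0.05 = 19.
Need (7/493) × 1.7ⁿ ≥ 19, i.e. 1.7ⁿ ≥ 9367/7.
1.7¹³ ≈990.458 falls short of 9367/7 but 1.7¹⁴ ≈1683.78 reaches it, so n = 14.

14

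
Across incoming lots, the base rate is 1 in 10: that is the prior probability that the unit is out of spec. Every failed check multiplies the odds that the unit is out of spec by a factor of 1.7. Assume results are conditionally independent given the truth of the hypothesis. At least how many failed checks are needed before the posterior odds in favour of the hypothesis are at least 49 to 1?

Prior odds: 0.1 ÷ 0.9 = 1/9.
Likelihood ratio per failed check = 1.7.
Target odds = 49.
Require 1.7ⁿ ≥ 49 ÷ (1/9) = 441.
1.7¹¹ ≈342.719 falls short of 441 but 1.7¹² ≈582.622 reaches it, so n = 12.

12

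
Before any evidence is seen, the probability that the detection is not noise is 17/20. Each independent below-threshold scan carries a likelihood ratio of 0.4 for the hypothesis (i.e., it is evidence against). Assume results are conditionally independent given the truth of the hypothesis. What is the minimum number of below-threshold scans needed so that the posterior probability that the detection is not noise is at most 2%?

7

Prior odds: 0.85 ÷ 0.15 = 17/3.
Likelihood ratio per below-threshold scan = 0.4.
Target odds: 0.02 ÷ 0.98 = 1/49.
Need (17/3) × 0.4ⁿ ≤ 1/49, i.e. 0.4ⁿ ≤ 3/833.
0.4⁶ = 64/15625 is still above 3/833 but 0.4⁷ = 128/78125 is at or below it, so n = 7.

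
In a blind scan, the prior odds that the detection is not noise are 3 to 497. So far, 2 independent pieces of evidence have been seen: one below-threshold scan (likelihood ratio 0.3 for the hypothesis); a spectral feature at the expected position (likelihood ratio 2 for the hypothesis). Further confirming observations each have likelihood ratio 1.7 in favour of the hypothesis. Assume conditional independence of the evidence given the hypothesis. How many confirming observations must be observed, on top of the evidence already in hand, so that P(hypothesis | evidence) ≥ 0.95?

17

Prior odds = 3/497.
Combined Bayes factor of the evidence already in hand = 0.3 × 2 = 0.6.
Odds after that evidence = (3/497) × 0.6 = 9/2485.
Target odds = 0.95/0.05 = 19.
Need 1.7ⁿ ≥ 19 ÷ (9/2485) = 47215/9.
1.7¹⁶ ≈4866.12 falls short of 47215/9 but 1.7¹⁷ ≈8272.4 reaches it, so n = 17.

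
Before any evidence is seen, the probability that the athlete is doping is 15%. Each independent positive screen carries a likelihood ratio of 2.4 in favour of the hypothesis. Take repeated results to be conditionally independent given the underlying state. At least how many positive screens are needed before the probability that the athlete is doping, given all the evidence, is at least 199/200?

Prior odds: 0.15 ÷ 0.85 = 3/17.
Likelihood ratio per positive screen = 2.4.
Target posterior odds = 0.995/0.005 = 199.
Require 2.4ⁿ ≥ 199 ÷ (3/17) = 3383/3.
2.4⁸ = 429981696/390625 falls short of 3383/3 but 2.4⁹ ≈2641.81 reaches it, so n = 9.

9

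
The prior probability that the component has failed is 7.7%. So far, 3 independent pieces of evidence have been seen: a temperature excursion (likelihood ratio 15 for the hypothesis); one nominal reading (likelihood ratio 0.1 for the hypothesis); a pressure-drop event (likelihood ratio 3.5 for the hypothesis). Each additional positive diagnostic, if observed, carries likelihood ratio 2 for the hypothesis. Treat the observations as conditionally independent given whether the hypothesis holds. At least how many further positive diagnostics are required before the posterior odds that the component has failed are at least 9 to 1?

Prior odds = 0.077/0.923 = 77/923.
Combined Bayes factor of the evidence already in hand = 15 × 0.1 × 3.5 = 5.25.
Odds after that evidence = (77/923) × 5.25 = 1617/3692.
Target odds = 9.
Need 2ⁿ ≥ 9 ÷ (1617/3692) = 11076/539.
2⁴ = 16 falls short of 11076/539 but 2⁵ = 32 reaches it, so n = 5.

5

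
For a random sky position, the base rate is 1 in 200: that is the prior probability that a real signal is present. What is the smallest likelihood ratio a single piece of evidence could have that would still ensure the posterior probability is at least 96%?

Prior odds = 0.005/0.995 = 1/199.
Target odds = 0.96/0.04 = 24.
Required Bayes factor = 24 ÷ (1/199) = 4776.

4776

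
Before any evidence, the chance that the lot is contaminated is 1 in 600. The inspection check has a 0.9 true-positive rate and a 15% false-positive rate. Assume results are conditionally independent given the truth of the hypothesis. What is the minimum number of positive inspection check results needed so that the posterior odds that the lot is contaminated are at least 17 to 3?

5

Prior odds: (1/600) ÷ (599/600) = 1/599.
Likelihood ratio of a positive result = 0.9/0.15 = 6.
Target odds = 17/3.
Need (1/599) × 6ⁿ ≥ 17/3, i.e. 6ⁿ ≥ 10183/3.
6⁴ = 1296 falls short of 10183/3 but 6⁵ = 7776 reaches it, so n = 5.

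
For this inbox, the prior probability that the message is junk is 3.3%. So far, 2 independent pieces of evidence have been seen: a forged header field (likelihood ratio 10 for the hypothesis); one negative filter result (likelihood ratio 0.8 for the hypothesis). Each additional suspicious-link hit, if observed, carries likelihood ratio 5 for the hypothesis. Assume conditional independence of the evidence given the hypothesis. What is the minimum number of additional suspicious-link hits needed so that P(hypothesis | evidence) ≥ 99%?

4

Prior odds = 0.033/0.967 = 33/967.
Combined Bayes factor of the evidence already in hand = 10 × 0.8 = 8.
Odds after that evidence = (33/967) × 8 = 264/967.
Target odds = 0.99/0.01 = 99.
Need 5ⁿ ≥ 99 ÷ (264/967) = 362.625.
5³ = 125 falls short of 362.625 but 5⁴ = 625 reaches it, so n = 4.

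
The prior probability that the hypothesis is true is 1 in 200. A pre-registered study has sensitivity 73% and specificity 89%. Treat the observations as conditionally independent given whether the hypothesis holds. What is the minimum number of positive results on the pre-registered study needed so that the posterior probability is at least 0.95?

5

Prior odds = 0.005/0.995 = 1/199.
False-positive rate = 1 − 0.89 = 0.11; likelihood ratio of a positive = 0.73/0.11 = 73/11.
Target odds: 0.95 ÷ 0.05 = 19.
Need (1/199) × (73/11)ⁿ ≥ 19, i.e. (73/11)ⁿ ≥ 3781.
(73/11)⁴ = 28398241/14641 falls short of 3781 but (73/11)⁵ ≈12872.1 reaches it, so n = 5.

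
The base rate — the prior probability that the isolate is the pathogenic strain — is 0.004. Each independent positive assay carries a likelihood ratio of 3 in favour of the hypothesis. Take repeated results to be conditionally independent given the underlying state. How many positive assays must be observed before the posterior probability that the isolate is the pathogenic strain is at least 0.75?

Prior odds: 0.004 ÷ 0.996 = 1/249.
Likelihood ratio per positive assay = 3.
Target odds: 0.75 ÷ 0.25 = 3.
Require 3ⁿ ≥ 3 ÷ (1/249) = 747.
3⁶ = 729 falls short of 747 but 3⁷ = 2187 reaches it, so n = 7.

7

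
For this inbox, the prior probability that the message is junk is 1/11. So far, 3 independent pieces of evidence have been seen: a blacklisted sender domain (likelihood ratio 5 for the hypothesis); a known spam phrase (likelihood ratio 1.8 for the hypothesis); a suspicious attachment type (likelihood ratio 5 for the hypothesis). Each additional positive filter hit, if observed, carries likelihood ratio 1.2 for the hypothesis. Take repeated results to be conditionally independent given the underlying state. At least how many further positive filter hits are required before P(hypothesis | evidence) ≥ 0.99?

17

Prior odds = (1/11)/(10/11) = 0.1.
Combined Bayes factor of the evidence already in hand = 5 × 1.8 × 5 = 45.
Odds after that evidence = 0.1 × 45 = 4.5.
Target odds = 0.99/0.01 = 99.
Need 1.2ⁿ ≥ 99 ÷ 4.5 = 22.
1.2¹⁶ ≈18.4884 falls short of 22 but 1.2¹⁷ ≈22.1861 reaches it, so n = 17.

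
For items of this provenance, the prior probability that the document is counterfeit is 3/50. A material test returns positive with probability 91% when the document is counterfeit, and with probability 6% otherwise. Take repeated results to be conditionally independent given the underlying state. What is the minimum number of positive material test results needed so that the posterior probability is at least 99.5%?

3

Prior odds = 0.06/0.94 = 3/47.
Likelihood ratio of a positive result = 0.91/0.06 = 91/6.
Target odds: 0.995 ÷ 0.005 = 199.
Require (91/6)ⁿ ≥ 199 ÷ (3/47) = 9353/3.
(91/6)² = 8281/36 falls short of 9353/3 but (91/6)³ = 753571/216 reaches it, so n = 3.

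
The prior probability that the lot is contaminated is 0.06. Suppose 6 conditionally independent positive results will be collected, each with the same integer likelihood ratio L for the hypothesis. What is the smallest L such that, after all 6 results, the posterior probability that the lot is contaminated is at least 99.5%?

Prior odds = 0.06/0.94 = 3/47.
Target odds = 0.995/0.005 = 199.
Need L⁶ ≥ 199 ÷ (3/47) = 9353/3.
3⁶ = 729 < 9353/3 ≤ 4096 = 4⁶, so L = 4.

4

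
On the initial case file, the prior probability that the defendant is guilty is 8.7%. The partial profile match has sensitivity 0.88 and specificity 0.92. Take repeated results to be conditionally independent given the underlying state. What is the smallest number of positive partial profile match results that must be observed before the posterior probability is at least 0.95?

Prior odds: 0.087 ÷ 0.913 = 87/913.
False-positive rate = 1 − 0.92 = 0.08; likelihood ratio of a positive = 0.88/0.08 = 11.
Target posterior odds = 0.95/0.05 = 19.
Need (87/913) × 11ⁿ ≥ 19, i.e. 11ⁿ ≥ 17347/87.
11² = 121 falls short of 17347/87 but 11³ = 1331 reaches it, so n = 3.

3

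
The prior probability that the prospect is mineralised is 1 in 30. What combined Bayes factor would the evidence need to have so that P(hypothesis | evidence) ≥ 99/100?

2871

Prior odds = (1/30)/(29/30) = 1/29.
Target odds = 0.99/0.01 = 99.
Required Bayes factor = 99 ÷ (1/29) = 2871.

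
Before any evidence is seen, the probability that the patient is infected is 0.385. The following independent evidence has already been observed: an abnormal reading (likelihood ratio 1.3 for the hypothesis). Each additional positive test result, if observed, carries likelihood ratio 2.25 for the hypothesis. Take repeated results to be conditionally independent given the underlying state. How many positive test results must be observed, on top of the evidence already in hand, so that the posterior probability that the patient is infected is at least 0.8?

2

Prior odds = 0.385/0.615 = 77/123.
Bayes factor of the evidence already in hand = 1.3.
Odds after that evidence = (77/123) × 1.3 = 1001/1230.
Target odds = 0.8/0.2 = 4.
Need 2.25ⁿ ≥ 4 ÷ (1001/1230) = 4920/1001.
2.25¹ = 2.25 falls short of 4920/1001 but 2.25² = 5.0625 reaches it, so n = 2.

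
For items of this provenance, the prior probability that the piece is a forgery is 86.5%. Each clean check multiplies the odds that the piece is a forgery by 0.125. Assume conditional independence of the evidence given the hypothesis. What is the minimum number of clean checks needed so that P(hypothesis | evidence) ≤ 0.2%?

Prior odds: 0.865 ÷ 0.135 = 173/27.
Likelihood ratio per clean check = 0.125.
Target odds: 0.002 ÷ 0.998 = 1/499.
Need (173/27) × 0.125ⁿ ≤ 1/499, i.e. 0.125ⁿ ≤ 27/86327.
0.125³ = 0.001953125 is still above 27/86327 but 0.125⁴ = 1/4096 is at or below it, so n = 4.

4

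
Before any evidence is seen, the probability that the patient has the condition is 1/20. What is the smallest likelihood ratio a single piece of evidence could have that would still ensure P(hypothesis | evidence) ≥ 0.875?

133

Prior odds = 0.05/0.95 = 1/19.
Target odds = 0.875/0.125 = 7.
Required Bayes factor = 7 ÷ (1/19) = 133.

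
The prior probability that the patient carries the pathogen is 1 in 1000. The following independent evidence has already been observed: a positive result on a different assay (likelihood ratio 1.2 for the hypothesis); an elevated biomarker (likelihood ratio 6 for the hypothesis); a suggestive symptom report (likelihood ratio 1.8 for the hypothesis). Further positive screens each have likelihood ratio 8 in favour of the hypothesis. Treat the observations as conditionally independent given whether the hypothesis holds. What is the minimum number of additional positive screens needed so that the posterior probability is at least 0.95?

Prior odds = 0.001/0.999 = 1/999.
Combined Bayes factor of the evidence already in hand = 1.2 × 6 × 1.8 = 12.96.
Odds after that evidence = (1/999) × 12.96 = 12/925.
Target odds = 0.95/0.05 = 19.
Need 8ⁿ ≥ 19 ÷ (12/925) = 17575/12.
8³ = 512 falls short of 17575/12 but 8⁴ = 4096 reaches it, so n = 4.

4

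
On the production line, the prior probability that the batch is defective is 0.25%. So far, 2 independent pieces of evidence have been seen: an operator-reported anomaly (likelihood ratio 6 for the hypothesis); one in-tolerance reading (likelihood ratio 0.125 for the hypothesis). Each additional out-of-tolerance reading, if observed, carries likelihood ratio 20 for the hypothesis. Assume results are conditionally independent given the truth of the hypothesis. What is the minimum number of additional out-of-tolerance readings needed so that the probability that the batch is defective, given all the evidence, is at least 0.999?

5

Prior odds = 0.0025/0.9975 = 1/399.
Combined Bayes factor of the evidence already in hand = 6 × 0.125 = 0.75.
Odds after that evidence = (1/399) × 0.75 = 1/532.
Target odds = 0.999/0.001 = 999.
Need 20ⁿ ≥ 999 ÷ (1/532) = 531468.
20⁴ = 160000 falls short of 531468 but 20⁵ = 3200000 reaches it, so n = 5.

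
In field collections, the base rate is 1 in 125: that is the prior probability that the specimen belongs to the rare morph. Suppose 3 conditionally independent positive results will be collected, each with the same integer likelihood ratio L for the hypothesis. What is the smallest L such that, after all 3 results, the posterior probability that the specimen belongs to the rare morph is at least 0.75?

Prior odds = 0.008/0.992 = 1/124.
Target odds = 0.75/0.25 = 3.
Need L³ ≥ 3 ÷ (1/124) = 372.
7³ = 343 < 372 ≤ 512 = 8³, so L = 8.

8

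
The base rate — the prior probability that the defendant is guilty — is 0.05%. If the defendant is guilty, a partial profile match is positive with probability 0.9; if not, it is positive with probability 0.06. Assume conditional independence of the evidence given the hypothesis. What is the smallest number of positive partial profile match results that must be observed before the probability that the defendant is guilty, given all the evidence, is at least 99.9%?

Prior odds: 0.0005 ÷ 0.9995 = 1/1999.
Likelihood ratio of a positive = 0.9/0.06 = 15.
Target posterior odds = 0.999/0.001 = 999.
Require 15ⁿ ≥ 999 ÷ (1/1999) = 1997001.
15⁵ = 759375 falls short of 1997001 but 15⁶ = 11390625 reaches it, so n = 6.

6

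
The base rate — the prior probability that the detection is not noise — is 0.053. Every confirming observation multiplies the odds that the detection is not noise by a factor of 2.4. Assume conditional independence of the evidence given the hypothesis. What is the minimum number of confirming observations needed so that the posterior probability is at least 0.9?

Prior odds: 0.053 ÷ 0.947 = 53/947.
Likelihood ratio per confirming observation = 2.4.
Target posterior odds = 0.9/0.1 = 9.
Need (53/947) × 2.4ⁿ ≥ 9, i.e. 2.4ⁿ ≥ 8523/53.
2.4⁵ = 79.62624 falls short of 8523/53 but 2.4⁶ = 2985984/15625 reaches it, so n = 6.

6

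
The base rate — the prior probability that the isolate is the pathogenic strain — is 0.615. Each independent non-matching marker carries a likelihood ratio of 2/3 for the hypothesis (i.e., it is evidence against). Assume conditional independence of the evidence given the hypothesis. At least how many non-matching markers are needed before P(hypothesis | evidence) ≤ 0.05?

Prior odds = 0.615/0.385 = 123/77.
Likelihood ratio per non-matching marker = 2/3.
Target odds: 0.05 ÷ 0.95 = 1/19.
Require (2/3)ⁿ ≤ 1/19 ÷ (123/77) = 77/2337.
(2/3)⁸ = 256/6561 is still above 77/2337 but (2/3)⁹ = 512/19683 is at or below it, so n = 9.

9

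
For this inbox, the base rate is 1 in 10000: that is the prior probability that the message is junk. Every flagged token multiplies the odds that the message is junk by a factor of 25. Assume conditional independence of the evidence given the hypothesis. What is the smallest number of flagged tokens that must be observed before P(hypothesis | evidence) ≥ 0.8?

4

Prior odds: 0.0001 ÷ 0.9999 = 1/9999.
Likelihood ratio per flagged token = 25.
Target posterior odds = 0.8/0.2 = 4.
Need (1/9999) × 25ⁿ ≥ 4, i.e. 25ⁿ ≥ 39996.
25³ = 15625 falls short of 39996 but 25⁴ = 390625 reaches it, so n = 4.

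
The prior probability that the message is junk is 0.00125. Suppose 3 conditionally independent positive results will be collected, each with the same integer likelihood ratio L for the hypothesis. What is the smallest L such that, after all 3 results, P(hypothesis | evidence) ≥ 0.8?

Prior odds = 0.00125/0.99875 = 1/799.
Target odds = 0.8/0.2 = 4.
Need L³ ≥ 4 ÷ (1/799) = 3196.
14³ = 2744 < 3196 ≤ 3375 = 15³, so L = 15.

15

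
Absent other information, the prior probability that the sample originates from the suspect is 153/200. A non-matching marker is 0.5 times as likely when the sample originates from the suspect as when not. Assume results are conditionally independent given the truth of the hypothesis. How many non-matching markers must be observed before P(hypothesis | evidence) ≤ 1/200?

10

Prior odds: 0.765 ÷ 0.235 = 153/47.
Likelihood ratio per non-matching marker = 0.5.
Target posterior odds = 0.005/0.995 = 1/199.
Need (153/47) × 0.5ⁿ ≤ 1/199, i.e. 0.5ⁿ ≤ 47/30447.
0.5⁹ = 0.001953125 is still above 47/30447 but 0.5¹⁰ = 1/1024 is at or below it, so n = 10.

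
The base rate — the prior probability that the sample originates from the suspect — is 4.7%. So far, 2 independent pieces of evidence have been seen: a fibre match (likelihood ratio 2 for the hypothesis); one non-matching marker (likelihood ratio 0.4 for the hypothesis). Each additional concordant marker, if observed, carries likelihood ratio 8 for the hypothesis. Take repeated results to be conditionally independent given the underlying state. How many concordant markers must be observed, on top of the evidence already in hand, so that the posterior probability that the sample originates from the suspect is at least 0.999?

Prior odds = 0.047/0.953 = 47/953.
Combined Bayes factor of the evidence already in hand = 2 × 0.4 = 0.8.
Odds after that evidence = (47/953) × 0.8 = 188/4765.
Target odds = 0.999/0.001 = 999.
Need 8ⁿ ≥ 999 ÷ (188/4765) = 4760235/188.
8⁴ = 4096 falls short of 4760235/188 but 8⁵ = 32768 reaches it, so n = 5.

5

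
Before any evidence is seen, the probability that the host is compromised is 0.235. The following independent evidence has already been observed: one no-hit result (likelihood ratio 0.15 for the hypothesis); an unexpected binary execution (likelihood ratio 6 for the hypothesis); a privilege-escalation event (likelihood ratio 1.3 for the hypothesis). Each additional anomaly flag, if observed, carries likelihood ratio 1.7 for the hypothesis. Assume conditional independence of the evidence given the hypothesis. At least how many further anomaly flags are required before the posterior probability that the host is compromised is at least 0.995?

Prior odds = 0.235/0.765 = 47/153.
Combined Bayes factor of the evidence already in hand = 0.15 × 6 × 1.3 = 1.17.
Odds after that evidence = (47/153) × 1.17 = 611/1700.
Target odds = 0.995/0.005 = 199.
Need 1.7ⁿ ≥ 199 ÷ (611/1700) = 338300/611.
1.7¹¹ ≈342.719 falls short of 338300/611 but 1.7¹² ≈582.622 reaches it, so n = 12.

12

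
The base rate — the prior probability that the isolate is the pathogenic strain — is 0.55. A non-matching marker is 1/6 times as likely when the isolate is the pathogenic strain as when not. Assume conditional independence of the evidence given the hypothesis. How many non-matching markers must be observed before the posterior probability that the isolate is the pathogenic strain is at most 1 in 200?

4

Prior odds = 0.55/0.45 = 11/9.
Likelihood ratio per non-matching marker = 1/6.
Target odds: 0.005 ÷ 0.995 = 1/199.
Need (11/9) × (1/6)ⁿ ≤ 1/199, i.e. (1/6)ⁿ ≤ 9/2189.
(1/6)³ = 1/216 is still above 9/2189 but (1/6)⁴ = 1/1296 is at or below it, so n = 4.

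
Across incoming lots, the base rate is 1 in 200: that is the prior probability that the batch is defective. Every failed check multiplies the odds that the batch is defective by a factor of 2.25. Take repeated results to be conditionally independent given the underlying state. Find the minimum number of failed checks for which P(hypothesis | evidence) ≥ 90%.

10

Prior odds: 0.005 ÷ 0.995 = 1/199.
Likelihood ratio per failed check = 2.25.
Target odds: 0.9 ÷ 0.1 = 9.
Need (1/199) × 2.25ⁿ ≥ 9, i.e. 2.25ⁿ ≥ 1791.
2.25⁹ = 387420489/262144 falls short of 1791 but 2.25¹⁰ ≈3325.26 reaches it, so n = 10.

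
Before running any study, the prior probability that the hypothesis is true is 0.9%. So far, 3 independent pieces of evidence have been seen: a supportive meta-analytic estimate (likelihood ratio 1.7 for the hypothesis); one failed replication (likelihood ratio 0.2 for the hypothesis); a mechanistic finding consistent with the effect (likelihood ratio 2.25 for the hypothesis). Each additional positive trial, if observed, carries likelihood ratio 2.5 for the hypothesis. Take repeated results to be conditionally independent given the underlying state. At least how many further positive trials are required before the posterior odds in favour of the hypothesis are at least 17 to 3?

Prior odds = 0.009/0.991 = 9/991.
Combined Bayes factor of the evidence already in hand = 1.7 × 0.2 × 2.25 = 0.765.
Odds after that evidence = (9/991) × 0.765 = 1377/198200.
Target odds = 17/3.
Need 2.5ⁿ ≥ 17/3 ÷ (1377/198200) = 198200/243.
2.5⁷ = 610.3515625 falls short of 198200/243 but 2.5⁸ = 390625/256 reaches it, so n = 8.

8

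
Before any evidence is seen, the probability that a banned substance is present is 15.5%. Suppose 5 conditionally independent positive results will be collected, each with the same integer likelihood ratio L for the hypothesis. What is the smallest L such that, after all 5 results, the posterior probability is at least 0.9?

3

Prior odds = 0.155/0.845 = 31/169.
Target odds = 0.9/0.1 = 9.
Need L⁵ ≥ 9 ÷ (31/169) = 1521/31.
2⁵ = 32 < 1521/31 ≤ 243 = 3⁵, so L = 3.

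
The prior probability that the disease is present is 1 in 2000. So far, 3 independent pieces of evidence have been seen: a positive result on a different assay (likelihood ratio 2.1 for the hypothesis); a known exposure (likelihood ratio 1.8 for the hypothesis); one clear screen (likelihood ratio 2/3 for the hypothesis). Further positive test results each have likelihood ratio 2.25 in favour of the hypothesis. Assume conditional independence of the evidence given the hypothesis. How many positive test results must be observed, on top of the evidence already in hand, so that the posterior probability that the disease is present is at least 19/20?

12

Prior odds = 0.0005/0.9995 = 1/1999.
Combined Bayes factor of the evidence already in hand = 2.1 × 1.8 × (2/3) = 2.52.
Odds after that evidence = (1/1999) × 2.52 = 63/49975.
Target odds = 0.95/0.05 = 19.
Need 2.25ⁿ ≥ 19 ÷ (63/49975) = 949525/63.
2.25¹¹ ≈7481.83 falls short of 949525/63 but 2.25¹² ≈16834.1 reaches it, so n = 12.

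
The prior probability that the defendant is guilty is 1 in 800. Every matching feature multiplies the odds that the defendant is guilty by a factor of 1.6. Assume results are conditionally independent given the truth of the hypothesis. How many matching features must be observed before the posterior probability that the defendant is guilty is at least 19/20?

21

Prior odds = 0.00125/0.99875 = 1/799.
Likelihood ratio per matching feature = 1.6.
Target posterior odds = 0.95/0.05 = 19.
Require 1.6ⁿ ≥ 19 ÷ (1/799) = 15181.
1.6²⁰ ≈12089.3 falls short of 15181 but 1.6²¹ ≈19342.8 reaches it, so n = 21.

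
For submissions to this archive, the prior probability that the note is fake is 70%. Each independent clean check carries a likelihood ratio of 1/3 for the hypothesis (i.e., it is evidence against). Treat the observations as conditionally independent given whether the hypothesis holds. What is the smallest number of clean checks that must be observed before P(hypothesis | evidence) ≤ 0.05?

4

Prior odds: 0.7 ÷ 0.3 = 7/3.
Likelihood ratio per clean check = 1/3.
Target posterior odds = 0.05/0.95 = 1/19.
Require (1/3)ⁿ ≤ 1/19 ÷ (7/3) = 3/133.
(1/3)³ = 1/27 is still above 3/133 but (1/3)⁴ = 1/81 is at or below it, so n = 4.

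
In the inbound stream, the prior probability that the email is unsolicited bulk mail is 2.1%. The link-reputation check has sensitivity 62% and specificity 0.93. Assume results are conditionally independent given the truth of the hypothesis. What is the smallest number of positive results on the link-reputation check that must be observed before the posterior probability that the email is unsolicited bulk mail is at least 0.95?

4

Prior odds: 0.021 ÷ 0.979 = 21/979.
False-positive rate = 1 − 0.93 = 0.07; likelihood ratio of a positive = 0.62/0.07 = 62/7.
Target posterior odds = 0.95/0.05 = 19.
Require (62/7)ⁿ ≥ 19 ÷ (21/979) = 18601/21.
(62/7)³ = 238328/343 falls short of 18601/21 but (62/7)⁴ = 14776336/2401 reaches it, so n = 4.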